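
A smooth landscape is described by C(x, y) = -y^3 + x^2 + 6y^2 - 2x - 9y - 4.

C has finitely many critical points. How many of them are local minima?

C separates as a function of x plus a function of y, so ∇C=0 decouples.
∂C/∂x = 2(x - 1) = 0 at x ∈ {1}; ∂C/∂y = -3(y - 3)(y - 1) = 0 at y ∈ {1, 3}.
The Hessian is diagonal: diag(C_xx, C_yy). Second derivatives: C_xx(1)=2; C_yy(1)=6, C_yy(3)=-6.
Local minima occur where both diagonal entries positive: (1, 1). Count: 1.

1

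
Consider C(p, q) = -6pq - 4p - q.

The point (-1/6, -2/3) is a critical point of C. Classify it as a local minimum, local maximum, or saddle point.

saddle point

The Hessian of C is constant: H = [[0, -6], [-6, 0]].
det(H) = 0·0 − (-6)² = -36.
Since det(H) < 0, H is indefinite and the critical point is a saddle point.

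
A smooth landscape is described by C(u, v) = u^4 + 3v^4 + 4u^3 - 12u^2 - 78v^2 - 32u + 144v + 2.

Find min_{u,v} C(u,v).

-1118

C(u,v) separates as P(u) + Q(v) + 2, so its minimum is min P + min Q + 2.
P'(u) = 4(u - 2)(u + 1)(u + 4) vanishes at u ∈ {-4, -1, 2}; Q'(v) = 12(v - 3)(v - 1)(v + 4) vanishes at v ∈ {-4, 1, 3}.
Local minima of P (where P''>0): P(-4)=-64, P(2)=-64. Local minima of Q: Q(-4)=-1056, Q(3)=-27.
So the global minimum of C is P(-4) + Q(-4) + 2 = -64 − 1056 + 2 = -1118, attained at (-4, -4).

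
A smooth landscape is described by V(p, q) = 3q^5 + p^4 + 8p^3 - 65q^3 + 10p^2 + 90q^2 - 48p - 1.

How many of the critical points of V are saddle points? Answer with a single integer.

6

V separates as a function of p plus a function of q, so ∇V=0 decouples.
∂V/∂p = 4(p - 1)(p + 3)(p + 4) = 0 at p ∈ {-4, -3, 1}; ∂V/∂q = 15q(q - 3)(q - 1)(q + 4) = 0 at q ∈ {-4, 0, 1, 3}.
The Hessian is diagonal: diag(V_pp, V_qq). Second derivatives: V_pp(-4)=20, V_pp(-3)=-16, V_pp(1)=80; V_qq(-4)=-2100, V_qq(0)=180, V_qq(1)=-150, V_qq(3)=630.
Saddle points occur where the two diagonal entries have opposite signs: (-4, -4), (-4, 1), (-3, 0), (-3, 3), (1, -4), (1, 1). Count: 6.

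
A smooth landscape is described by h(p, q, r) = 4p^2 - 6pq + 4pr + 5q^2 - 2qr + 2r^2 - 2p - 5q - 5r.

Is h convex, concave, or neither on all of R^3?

h is quadratic, so its Hessian is the constant matrix H = [[8, -6, 4], [-6, 10, -2], [4, -2, 4]].
Leading principal minors: 8, 44, 80.
All positive ⇒ H ≻ 0 ⇒ convex.

convex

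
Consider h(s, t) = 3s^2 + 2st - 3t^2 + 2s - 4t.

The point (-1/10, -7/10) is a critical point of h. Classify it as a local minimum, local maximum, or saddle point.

saddle point

The Hessian of h is constant: H = [[6, 2], [2, -6]].
det(H) = 6·(-6) − 2² = -40.
Since det(H) < 0, H is indefinite and the critical point is a saddle point.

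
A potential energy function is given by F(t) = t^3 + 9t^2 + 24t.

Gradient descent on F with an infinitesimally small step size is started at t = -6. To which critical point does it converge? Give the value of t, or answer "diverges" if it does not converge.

F'(t) = 3(t + 2)(t + 4), so F'(-6) = 24.
Gradient descent moves in the -F' direction, i.e. t is decreasing.
There is no critical point below t=-6, and F' keeps the same sign, so the iterate runs off to −∞.

diverges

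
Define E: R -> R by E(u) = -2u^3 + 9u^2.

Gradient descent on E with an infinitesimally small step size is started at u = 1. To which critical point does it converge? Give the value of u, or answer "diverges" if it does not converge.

E'(u) = -6u(u - 3), so E'(1) = 12.
Gradient descent moves in the -E' direction, i.e. u is decreasing.
The nearest critical point in that direction is u = 0, where E'' = 18 > 0 (a local minimum). The iterate converges there.

0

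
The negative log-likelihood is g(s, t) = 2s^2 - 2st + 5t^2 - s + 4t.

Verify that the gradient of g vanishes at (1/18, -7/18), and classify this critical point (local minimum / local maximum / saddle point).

local minimum

∇g = (4s - 2t - 1, -2s + 10t + 4); substituting (1/18, -7/18) gives ∇g = (0, 0), so (1/18, -7/18) is indeed a critical point.
The Hessian of g is constant: H = [[4, -2], [-2, 10]].
det(H) = 4·10 − (-2)² = 36.
det(H) > 0 and tr(H) = 14 > 0, so H is positive definite and the point is a local minimum.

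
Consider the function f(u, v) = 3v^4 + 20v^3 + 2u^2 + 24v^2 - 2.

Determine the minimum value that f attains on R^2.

-130

f(u,v) separates as P(u) + Q(v) − 2, so its minimum is min P + min Q − 2.
P'(u) = 4u vanishes at u ∈ {0}; Q'(v) = 12v(v + 1)(v + 4) vanishes at v ∈ {-4, -1, 0}.
Local minima of P (where P''>0): P(0)=0. Local minima of Q: Q(-4)=-128, Q(0)=0.
So the global minimum of f is P(0) + Q(-4) − 2 = 0 − 128 − 2 = -130, attained at (0, -4).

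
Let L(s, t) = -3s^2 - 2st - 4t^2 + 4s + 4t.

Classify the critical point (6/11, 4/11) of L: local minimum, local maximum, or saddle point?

local maximum

The Hessian of L is constant: H = [[-6, -2], [-2, -8]].
det(H) = (-6)·(-8) − (-2)² = 44.
det(H) > 0 and tr(H) = -14 < 0, so H is negative definite and the point is a local maximum.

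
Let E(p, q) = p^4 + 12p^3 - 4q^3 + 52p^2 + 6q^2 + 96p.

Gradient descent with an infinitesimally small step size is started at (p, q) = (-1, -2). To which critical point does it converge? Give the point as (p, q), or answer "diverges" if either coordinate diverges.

(-2, 0)

E is separable, so gradient descent decouples: p follows -∂E/∂p, q follows -∂E/∂q.
∂E/∂p = 4(p + 2)(p + 3)(p + 4); at p=-1 this is 24, so p decreases.
∂E/∂q = -12q(q - 1); at q=-2 this is -72, so q increases.
p converges to its nearest critical value -2 (a local min of the p-part); q converges to 0. The iterate converges to (-2, 0).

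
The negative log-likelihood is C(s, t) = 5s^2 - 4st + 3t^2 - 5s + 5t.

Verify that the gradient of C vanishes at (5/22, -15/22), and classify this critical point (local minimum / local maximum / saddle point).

∇C = (10s - 4t - 5, -4s + 6t + 5); substituting (5/22, -15/22) gives ∇C = (0, 0), so (5/22, -15/22) is indeed a critical point.
The Hessian of C is constant: H = [[10, -4], [-4, 6]].
det(H) = 10·6 − (-4)² = 44.
det(H) > 0 and tr(H) = 16 > 0, so H is positive definite and the point is a local minimum.

local minimum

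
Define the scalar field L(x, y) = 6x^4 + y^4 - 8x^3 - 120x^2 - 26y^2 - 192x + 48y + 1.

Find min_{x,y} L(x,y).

-2015

L(x,y) separates as P(x) + Q(y) + 1, so its minimum is min P + min Q + 1.
P'(x) = 24(x - 4)(x + 1)(x + 2) vanishes at x ∈ {-2, -1, 4}; Q'(y) = 4(y - 3)(y - 1)(y + 4) vanishes at y ∈ {-4, 1, 3}.
Local minima of P (where P''>0): P(-2)=64, P(4)=-1664. Local minima of Q: Q(-4)=-352, Q(3)=-9.
So the global minimum of L is P(4) + Q(-4) + 1 = -1664 − 352 + 1 = -2015, attained at (4, -4).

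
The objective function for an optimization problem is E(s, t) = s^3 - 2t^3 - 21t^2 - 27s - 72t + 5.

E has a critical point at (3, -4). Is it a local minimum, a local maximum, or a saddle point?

local minimum

The mixed partial ∂²E/∂s∂t is 0, so the Hessian at any point is diag(E_ss, E_tt) = diag(6s, -6(2t + 7)).
At (3, -4): H = diag(18, 6).
Both eigenvalues are positive, so H is positive definite: a local minimum.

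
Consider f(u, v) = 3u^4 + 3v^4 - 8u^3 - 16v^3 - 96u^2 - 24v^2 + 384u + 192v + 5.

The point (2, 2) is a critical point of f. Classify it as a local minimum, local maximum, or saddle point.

local maximum

The mixed partial ∂²f/∂u∂v is 0, so the Hessian at any point is diag(f_uu, f_vv) = diag(12(3u^2 - 4u - 16), 12(3v^2 - 8v - 4)).
At (2, 2): H = diag(-144, -96).
Both eigenvalues are negative, so H is negative definite: a local maximum.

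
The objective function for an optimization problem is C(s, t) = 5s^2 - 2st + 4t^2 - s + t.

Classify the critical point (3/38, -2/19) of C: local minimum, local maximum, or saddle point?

The Hessian of C is constant: H = [[10, -2], [-2, 8]].
det(H) = 10·8 − (-2)² = 76.
det(H) > 0 and tr(H) = 18 > 0, so H is positive definite and the point is a local minimum.

local minimum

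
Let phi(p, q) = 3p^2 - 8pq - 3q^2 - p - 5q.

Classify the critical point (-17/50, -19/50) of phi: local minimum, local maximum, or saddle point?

The Hessian of phi is constant: H = [[6, -8], [-8, -6]].
det(H) = 6·(-6) − (-8)² = -100.
Since det(H) < 0, H is indefinite and the critical point is a saddle point.

saddle point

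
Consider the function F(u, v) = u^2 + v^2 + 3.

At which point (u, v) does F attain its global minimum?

(0, 0)

F(u,v) separates as P(u) + Q(v) + 3, so its minimum is min P + min Q + 3.
P'(u) = 2u vanishes at u ∈ {0}; Q'(v) = 2v vanishes at v ∈ {0}.
Local minima of P (where P''>0): P(0)=0. Local minima of Q: Q(0)=0.
So the global minimum of F is P(0) + Q(0) + 3 = 0 + 0 + 3 = 3, attained at (0, 0).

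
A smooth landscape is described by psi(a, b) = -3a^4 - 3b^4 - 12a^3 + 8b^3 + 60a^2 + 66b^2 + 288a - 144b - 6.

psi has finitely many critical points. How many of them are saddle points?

4

psi separates as a function of a plus a function of b, so ∇psi=0 decouples.
∂psi/∂a = -12(a - 3)(a + 2)(a + 4) = 0 at a ∈ {-4, -2, 3}; ∂psi/∂b = -12(b - 4)(b - 1)(b + 3) = 0 at b ∈ {-3, 1, 4}.
The Hessian is diagonal: diag(psi_aa, psi_bb). Second derivatives: psi_aa(-4)=-168, psi_aa(-2)=120, psi_aa(3)=-420; psi_bb(-3)=-336, psi_bb(1)=144, psi_bb(4)=-252.
Saddle points occur where the two diagonal entries have opposite signs: (-4, 1), (-2, -3), (-2, 4), (3, 1). Count: 4.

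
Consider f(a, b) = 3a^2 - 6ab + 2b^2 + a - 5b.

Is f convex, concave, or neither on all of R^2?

neither

f is quadratic, so its Hessian is the constant matrix H = [[6, -6], [-6, 4]].
det(H) = -12, tr(H) = 10.
det(H) < 0, so H is indefinite: neither convex nor concave.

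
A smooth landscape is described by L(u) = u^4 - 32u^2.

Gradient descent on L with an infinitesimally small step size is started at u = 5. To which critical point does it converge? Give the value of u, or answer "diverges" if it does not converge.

4

L'(u) = 4u(u - 4)(u + 4), so L'(5) = 180.
Gradient descent moves in the -L' direction, i.e. u is decreasing.
The nearest critical point in that direction is u = 4, where L'' = 128 > 0 (a local minimum). The iterate converges there.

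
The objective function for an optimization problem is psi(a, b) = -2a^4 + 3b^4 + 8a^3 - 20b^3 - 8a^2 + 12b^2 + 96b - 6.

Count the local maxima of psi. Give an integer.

psi separates as a function of a plus a function of b, so ∇psi=0 decouples.
∂psi/∂a = -8a(a - 2)(a - 1) = 0 at a ∈ {0, 1, 2}; ∂psi/∂b = 12(b - 4)(b - 2)(b + 1) = 0 at b ∈ {-1, 2, 4}.
The Hessian is diagonal: diag(psi_aa, psi_bb). Second derivatives: psi_aa(0)=-16, psi_aa(1)=8, psi_aa(2)=-16; psi_bb(-1)=180, psi_bb(2)=-72, psi_bb(4)=120.
Local maxima occur where both diagonal entries negative: (0, 2), (2, 2). Count: 2.

2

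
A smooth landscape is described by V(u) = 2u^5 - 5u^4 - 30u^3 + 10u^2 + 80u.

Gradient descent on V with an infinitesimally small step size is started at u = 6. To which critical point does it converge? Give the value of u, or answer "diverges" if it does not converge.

4

V'(u) = 10(u - 4)(u - 1)(u + 1)(u + 2), so V'(6) = 5600.
Gradient descent moves in the -V' direction, i.e. u is decreasing.
The nearest critical point in that direction is u = 4, where V'' = 900 > 0 (a local minimum). The iterate converges there.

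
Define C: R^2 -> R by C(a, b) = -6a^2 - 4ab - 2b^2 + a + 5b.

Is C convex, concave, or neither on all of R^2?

C is quadratic, so its Hessian is the constant matrix H = [[-12, -4], [-4, -4]].
det(H) = 32, tr(H) = -16.
det(H) > 0 and tr(H) < 0, so H is negative definite everywhere: concave.

concave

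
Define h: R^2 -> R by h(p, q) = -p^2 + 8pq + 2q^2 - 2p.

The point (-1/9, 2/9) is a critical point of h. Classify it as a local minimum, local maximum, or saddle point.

The Hessian of h is constant: H = [[-2, 8], [8, 4]].
det(H) = (-2)·4 − 8² = -72.
Since det(H) < 0, H is indefinite and the critical point is a saddle point.

saddle point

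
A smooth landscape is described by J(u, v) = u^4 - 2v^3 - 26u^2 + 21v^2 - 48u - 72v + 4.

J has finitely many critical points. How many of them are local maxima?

1

J separates as a function of u plus a function of v, so ∇J=0 decouples.
∂J/∂u = 4(u - 4)(u + 1)(u + 3) = 0 at u ∈ {-3, -1, 4}; ∂J/∂v = -6(v - 4)(v - 3) = 0 at v ∈ {3, 4}.
The Hessian is diagonal: diag(J_uu, J_vv). Second derivatives: J_uu(-3)=56, J_uu(-1)=-40, J_uu(4)=140; J_vv(3)=6, J_vv(4)=-6.
Local maxima occur where both diagonal entries negative: (-1, 4). Count: 1.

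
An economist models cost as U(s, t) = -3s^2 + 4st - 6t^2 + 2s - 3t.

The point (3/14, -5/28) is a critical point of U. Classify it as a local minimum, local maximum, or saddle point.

The Hessian of U is constant: H = [[-6, 4], [4, -12]].
det(H) = (-6)·(-12) − 4² = 56.
det(H) > 0 and tr(H) = -18 < 0, so H is negative definite and the point is a local maximum.

local maximum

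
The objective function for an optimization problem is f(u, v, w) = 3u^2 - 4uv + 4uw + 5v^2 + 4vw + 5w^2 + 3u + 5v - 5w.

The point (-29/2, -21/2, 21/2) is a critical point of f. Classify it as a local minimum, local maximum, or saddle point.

local minimum

The Hessian is constant: H = [[6, -4, 4], [-4, 10, 4], [4, 4, 10]].
Leading principal minors: Δ₁ = 6, Δ₂ = 44, Δ₃ = 56.
All leading minors are positive, so H is positive definite: a local minimum.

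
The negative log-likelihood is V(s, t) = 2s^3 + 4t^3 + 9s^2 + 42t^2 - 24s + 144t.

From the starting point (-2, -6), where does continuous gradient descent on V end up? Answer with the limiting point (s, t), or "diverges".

V is separable, so gradient descent decouples: s follows -∂V/∂s, t follows -∂V/∂t.
∂V/∂s = 6(s - 1)(s + 4); at s=-2 this is -36, so s increases.
∂V/∂t = 12(t + 3)(t + 4); at t=-6 this is 72, so t decreases.
The t-coordinate has no critical point in that direction and runs off to infinity.

diverges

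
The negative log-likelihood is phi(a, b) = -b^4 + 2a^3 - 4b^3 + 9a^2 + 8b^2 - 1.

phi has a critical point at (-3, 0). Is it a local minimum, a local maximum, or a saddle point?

saddle point

The mixed partial ∂²phi/∂a∂b is 0, so the Hessian at any point is diag(phi_aa, phi_bb) = diag(6(2a + 3), 4(-3b^2 - 6b + 4)).
At (-3, 0): H = diag(-18, 16).
The eigenvalues have opposite signs, so H is indefinite: a saddle point.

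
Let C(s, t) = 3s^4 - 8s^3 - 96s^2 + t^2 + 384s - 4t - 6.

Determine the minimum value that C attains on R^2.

-1802

C(s,t) separates as P(s) + Q(t) − 6, so its minimum is min P + min Q − 6.
P'(s) = 12(s - 4)(s - 2)(s + 4) vanishes at s ∈ {-4, 2, 4}; Q'(t) = 2(t - 2) vanishes at t ∈ {2}.
Local minima of P (where P''>0): P(-4)=-1792, P(4)=256. Local minima of Q: Q(2)=-4.
So the global minimum of C is P(-4) + Q(2) − 6 = -1792 − 4 − 6 = -1802, attained at (-4, 2).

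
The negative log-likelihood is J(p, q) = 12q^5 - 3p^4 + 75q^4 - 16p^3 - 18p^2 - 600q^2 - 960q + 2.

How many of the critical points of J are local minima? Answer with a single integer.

2

J separates as a function of p plus a function of q, so ∇J=0 decouples.
∂J/∂p = -12p(p + 1)(p + 3) = 0 at p ∈ {-3, -1, 0}; ∂J/∂q = 60(q - 2)(q + 1)(q + 2)(q + 4) = 0 at q ∈ {-4, -2, -1, 2}.
The Hessian is diagonal: diag(J_pp, J_qq). Second derivatives: J_pp(-3)=-72, J_pp(-1)=24, J_pp(0)=-36; J_qq(-4)=-2160, J_qq(-2)=480, J_qq(-1)=-540, J_qq(2)=4320.
Local minima occur where both diagonal entries positive: (-1, -2), (-1, 2). Count: 2.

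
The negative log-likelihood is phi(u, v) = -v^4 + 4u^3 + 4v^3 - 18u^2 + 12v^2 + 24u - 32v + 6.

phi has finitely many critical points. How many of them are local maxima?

2

phi separates as a function of u plus a function of v, so ∇phi=0 decouples.
∂phi/∂u = 12(u - 2)(u - 1) = 0 at u ∈ {1, 2}; ∂phi/∂v = -4(v - 4)(v - 1)(v + 2) = 0 at v ∈ {-2, 1, 4}.
The Hessian is diagonal: diag(phi_uu, phi_vv). Second derivatives: phi_uu(1)=-12, phi_uu(2)=12; phi_vv(-2)=-72, phi_vv(1)=36, phi_vv(4)=-72.
Local maxima occur where both diagonal entries negative: (1, -2), (1, 4). Count: 2.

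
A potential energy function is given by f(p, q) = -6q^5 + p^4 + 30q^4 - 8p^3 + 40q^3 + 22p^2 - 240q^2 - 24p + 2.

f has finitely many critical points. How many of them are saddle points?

6

f separates as a function of p plus a function of q, so ∇f=0 decouples.
∂f/∂p = 4(p - 3)(p - 2)(p - 1) = 0 at p ∈ {1, 2, 3}; ∂f/∂q = -30q(q - 4)(q - 2)(q + 2) = 0 at q ∈ {-2, 0, 2, 4}.
The Hessian is diagonal: diag(f_pp, f_qq). Second derivatives: f_pp(1)=8, f_pp(2)=-4, f_pp(3)=8; f_qq(-2)=1440, f_qq(0)=-480, f_qq(2)=480, f_qq(4)=-1440.
Saddle points occur where the two diagonal entries have opposite signs: (1, 0), (1, 4), (2, -2), (2, 2), (3, 0), (3, 4). Count: 6.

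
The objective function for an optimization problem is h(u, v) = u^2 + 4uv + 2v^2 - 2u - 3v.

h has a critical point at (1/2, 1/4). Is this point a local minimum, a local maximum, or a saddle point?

The Hessian of h is constant: H = [[2, 4], [4, 4]].
det(H) = 2·4 − 4² = -8.
Since det(H) < 0, H is indefinite and the critical point is a saddle point.

saddle point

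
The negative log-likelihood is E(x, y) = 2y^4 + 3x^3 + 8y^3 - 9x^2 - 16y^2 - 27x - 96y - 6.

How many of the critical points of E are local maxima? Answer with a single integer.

1

E separates as a function of x plus a function of y, so ∇E=0 decouples.
∂E/∂x = 9(x - 3)(x + 1) = 0 at x ∈ {-1, 3}; ∂E/∂y = 8(y - 2)(y + 2)(y + 3) = 0 at y ∈ {-3, -2, 2}.
The Hessian is diagonal: diag(E_xx, E_yy). Second derivatives: E_xx(-1)=-36, E_xx(3)=36; E_yy(-3)=40, E_yy(-2)=-32, E_yy(2)=160.
Local maxima occur where both diagonal entries negative: (-1, -2). Count: 1.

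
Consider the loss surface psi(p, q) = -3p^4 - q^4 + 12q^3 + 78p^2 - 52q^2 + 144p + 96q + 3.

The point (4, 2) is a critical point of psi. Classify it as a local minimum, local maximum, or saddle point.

local maximum

The mixed partial ∂²psi/∂p∂q is 0, so the Hessian at any point is diag(psi_pp, psi_qq) = diag(12(-3p^2 + 13), 4(-3q^2 + 18q - 26)).
At (4, 2): H = diag(-420, -8).
Both eigenvalues are negative, so H is negative definite: a local maximum.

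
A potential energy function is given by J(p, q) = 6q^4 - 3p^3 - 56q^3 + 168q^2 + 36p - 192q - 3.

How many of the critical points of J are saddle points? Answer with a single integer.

3

J separates as a function of p plus a function of q, so ∇J=0 decouples.
∂J/∂p = -9(p - 2)(p + 2) = 0 at p ∈ {-2, 2}; ∂J/∂q = 24(q - 4)(q - 2)(q - 1) = 0 at q ∈ {1, 2, 4}.
The Hessian is diagonal: diag(J_pp, J_qq). Second derivatives: J_pp(-2)=36, J_pp(2)=-36; J_qq(1)=72, J_qq(2)=-48, J_qq(4)=144.
Saddle points occur where the two diagonal entries have opposite signs: (-2, 2), (2, 1), (2, 4). Count: 3.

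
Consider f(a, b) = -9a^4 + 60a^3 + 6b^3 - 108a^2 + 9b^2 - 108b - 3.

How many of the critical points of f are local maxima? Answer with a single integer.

f separates as a function of a plus a function of b, so ∇f=0 decouples.
∂f/∂a = -36a(a - 3)(a - 2) = 0 at a ∈ {0, 2, 3}; ∂f/∂b = 18(b - 2)(b + 3) = 0 at b ∈ {-3, 2}.
The Hessian is diagonal: diag(f_aa, f_bb). Second derivatives: f_aa(0)=-216, f_aa(2)=72, f_aa(3)=-108; f_bb(-3)=-90, f_bb(2)=90.
Local maxima occur where both diagonal entries negative: (0, -3), (3, -3). Count: 2.

2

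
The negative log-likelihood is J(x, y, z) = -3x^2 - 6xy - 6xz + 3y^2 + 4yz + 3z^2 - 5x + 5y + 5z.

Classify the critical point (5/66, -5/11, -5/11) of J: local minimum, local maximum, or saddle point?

saddle point

The Hessian is constant: H = [[-6, -6, -6], [-6, 6, 4], [-6, 4, 6]].
Leading principal minors: Δ₁ = -6, Δ₂ = -72, Δ₃ = -264.
The minors fit neither the all-positive nor the alternating-sign pattern, so H is indefinite: a saddle point.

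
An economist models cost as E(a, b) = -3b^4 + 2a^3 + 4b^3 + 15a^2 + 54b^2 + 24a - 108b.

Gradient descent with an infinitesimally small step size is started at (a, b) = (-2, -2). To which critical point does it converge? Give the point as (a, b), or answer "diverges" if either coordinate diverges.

E is separable, so gradient descent decouples: a follows -∂E/∂a, b follows -∂E/∂b.
∂E/∂a = 6(a + 1)(a + 4); at a=-2 this is -12, so a increases.
∂E/∂b = -12(b - 3)(b - 1)(b + 3); at b=-2 this is -180, so b increases.
a converges to its nearest critical value -1 (a local min of the a-part); b converges to 1. The iterate converges to (-1, 1).

(-1, 1)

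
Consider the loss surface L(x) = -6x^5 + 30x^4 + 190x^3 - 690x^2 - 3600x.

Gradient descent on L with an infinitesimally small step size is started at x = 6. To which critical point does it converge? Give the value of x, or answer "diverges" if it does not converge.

L'(x) = -30(x - 5)(x - 4)(x + 2)(x + 3), so L'(6) = -4320.
Gradient descent moves in the -L' direction, i.e. x is increasing.
There is no critical point above x=6, and L' keeps the same sign, so the iterate runs off to +∞.

diverges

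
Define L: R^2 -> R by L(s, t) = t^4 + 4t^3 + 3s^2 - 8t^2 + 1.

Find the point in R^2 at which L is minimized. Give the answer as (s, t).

L(s,t) separates as P(s) + Q(t) + 1, so its minimum is min P + min Q + 1.
P'(s) = 6s vanishes at s ∈ {0}; Q'(t) = 4t(t - 1)(t + 4) vanishes at t ∈ {-4, 0, 1}.
Local minima of P (where P''>0): P(0)=0. Local minima of Q: Q(-4)=-128, Q(1)=-3.
So the global minimum of L is P(0) + Q(-4) + 1 = 0 − 128 + 1 = -127, attained at (0, -4).

(0, -4)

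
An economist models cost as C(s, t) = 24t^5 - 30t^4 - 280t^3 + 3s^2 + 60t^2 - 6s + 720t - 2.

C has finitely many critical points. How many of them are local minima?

C separates as a function of s plus a function of t, so ∇C=0 decouples.
∂C/∂s = 6(s - 1) = 0 at s ∈ {1}; ∂C/∂t = 120(t - 3)(t - 1)(t + 1)(t + 2) = 0 at t ∈ {-2, -1, 1, 3}.
The Hessian is diagonal: diag(C_ss, C_tt). Second derivatives: C_ss(1)=6; C_tt(-2)=-1800, C_tt(-1)=960, C_tt(1)=-1440, C_tt(3)=4800.
Local minima occur where both diagonal entries positive: (1, -1), (1, 3). Count: 2.

2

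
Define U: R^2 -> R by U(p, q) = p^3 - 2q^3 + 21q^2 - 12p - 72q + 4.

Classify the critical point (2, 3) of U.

The mixed partial ∂²U/∂p∂q is 0, so the Hessian at any point is diag(U_pp, U_qq) = diag(6p, 6(-2q + 7)).
At (2, 3): H = diag(12, 6).
Both eigenvalues are positive, so H is positive definite: a local minimum.

local minimum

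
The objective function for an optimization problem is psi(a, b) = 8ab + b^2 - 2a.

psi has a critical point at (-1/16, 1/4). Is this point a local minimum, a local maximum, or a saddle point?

saddle point

The Hessian of psi is constant: H = [[0, 8], [8, 2]].
det(H) = 0·2 − 8² = -64.
Since det(H) < 0, H is indefinite and the critical point is a saddle point.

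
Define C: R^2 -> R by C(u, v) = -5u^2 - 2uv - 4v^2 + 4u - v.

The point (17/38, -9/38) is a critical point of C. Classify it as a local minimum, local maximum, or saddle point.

The Hessian of C is constant: H = [[-10, -2], [-2, -8]].
det(H) = (-10)·(-8) − (-2)² = 76.
det(H) > 0 and tr(H) = -18 < 0, so H is negative definite and the point is a local maximum.

local maximum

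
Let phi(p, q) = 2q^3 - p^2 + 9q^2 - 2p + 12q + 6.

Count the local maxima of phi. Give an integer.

1

phi separates as a function of p plus a function of q, so ∇phi=0 decouples.
∂phi/∂p = -2(p + 1) = 0 at p ∈ {-1}; ∂phi/∂q = 6(q + 1)(q + 2) = 0 at q ∈ {-2, -1}.
The Hessian is diagonal: diag(phi_pp, phi_qq). Second derivatives: phi_pp(-1)=-2; phi_qq(-2)=-6, phi_qq(-1)=6.
Local maxima occur where both diagonal entries negative: (-1, -2). Count: 1.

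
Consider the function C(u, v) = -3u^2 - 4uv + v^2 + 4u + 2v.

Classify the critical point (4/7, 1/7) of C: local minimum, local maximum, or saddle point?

The Hessian of C is constant: H = [[-6, -4], [-4, 2]].
det(H) = (-6)·2 − (-4)² = -28.
Since det(H) < 0, H is indefinite and the critical point is a saddle point.

saddle point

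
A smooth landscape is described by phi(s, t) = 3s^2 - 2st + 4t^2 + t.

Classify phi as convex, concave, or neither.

phi is quadratic, so its Hessian is the constant matrix H = [[6, -2], [-2, 8]].
det(H) = 44, tr(H) = 14.
det(H) > 0 and tr(H) > 0, so H is positive definite everywhere: convex.

convex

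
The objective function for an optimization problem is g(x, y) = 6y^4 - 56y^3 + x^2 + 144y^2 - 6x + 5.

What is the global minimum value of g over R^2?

-4

g(x,y) separates as P(x) + Q(y) + 5, so its minimum is min P + min Q + 5.
P'(x) = 2x - 6 vanishes at x ∈ {3}; Q'(y) = 24y(y - 4)(y - 3) vanishes at y ∈ {0, 3, 4}.
Local minima of P (where P''>0): P(3)=-9. Local minima of Q: Q(0)=0, Q(4)=256.
So the global minimum of g is P(3) + Q(0) + 5 = -9 + 0 + 5 = -4, attained at (3, 0).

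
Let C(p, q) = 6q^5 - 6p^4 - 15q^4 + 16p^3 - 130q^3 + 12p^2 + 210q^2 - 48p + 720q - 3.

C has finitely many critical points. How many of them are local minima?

2

C separates as a function of p plus a function of q, so ∇C=0 decouples.
∂C/∂p = -24(p - 2)(p - 1)(p + 1) = 0 at p ∈ {-1, 1, 2}; ∂C/∂q = 30(q - 4)(q - 2)(q + 1)(q + 3) = 0 at q ∈ {-3, -1, 2, 4}.
The Hessian is diagonal: diag(C_pp, C_qq). Second derivatives: C_pp(-1)=-144, C_pp(1)=48, C_pp(2)=-72; C_qq(-3)=-2100, C_qq(-1)=900, C_qq(2)=-900, C_qq(4)=2100.
Local minima occur where both diagonal entries positive: (1, -1), (1, 4). Count: 2.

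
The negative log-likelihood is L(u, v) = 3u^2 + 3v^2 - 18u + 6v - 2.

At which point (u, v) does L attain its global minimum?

L(u,v) separates as P(u) + Q(v) − 2, so its minimum is min P + min Q − 2.
P'(u) = 6u - 18 vanishes at u ∈ {3}; Q'(v) = 6v + 6 vanishes at v ∈ {-1}.
Local minima of P (where P''>0): P(3)=-27. Local minima of Q: Q(-1)=-3.
So the global minimum of L is P(3) + Q(-1) − 2 = -27 − 3 − 2 = -32, attained at (3, -1).

(3, -1)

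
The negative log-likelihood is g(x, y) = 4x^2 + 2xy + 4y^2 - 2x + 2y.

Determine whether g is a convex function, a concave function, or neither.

convex

g is quadratic, so its Hessian is the constant matrix H = [[8, 2], [2, 8]].
det(H) = 60, tr(H) = 16.
det(H) > 0 and tr(H) > 0, so H is positive definite everywhere: convex.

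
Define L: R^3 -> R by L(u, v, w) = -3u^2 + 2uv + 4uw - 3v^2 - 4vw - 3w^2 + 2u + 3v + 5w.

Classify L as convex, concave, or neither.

concave

L is quadratic, so its Hessian is the constant matrix H = [[-6, 2, 4], [2, -6, -4], [4, -4, -6]].
Leading principal minors: -6, 32, -64.
Signs alternate −, +, − ⇒ H ≺ 0 ⇒ concave.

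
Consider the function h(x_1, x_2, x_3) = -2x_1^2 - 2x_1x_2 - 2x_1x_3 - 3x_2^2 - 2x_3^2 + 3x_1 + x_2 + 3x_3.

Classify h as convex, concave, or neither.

h is quadratic, so its Hessian is the constant matrix H = [[-4, -2, -2], [-2, -6, 0], [-2, 0, -4]].
Leading principal minors: -4, 20, -56.
Signs alternate −, +, − ⇒ H ≺ 0 ⇒ concave.

concave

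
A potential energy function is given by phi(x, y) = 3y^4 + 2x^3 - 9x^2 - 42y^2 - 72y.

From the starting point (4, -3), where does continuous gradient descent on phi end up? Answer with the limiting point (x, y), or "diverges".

(3, -2)

phi is separable, so gradient descent decouples: x follows -∂phi/∂x, y follows -∂phi/∂y.
∂phi/∂x = 6x(x - 3); at x=4 this is 24, so x decreases.
∂phi/∂y = 12(y - 3)(y + 1)(y + 2); at y=-3 this is -144, so y increases.
x converges to its nearest critical value 3 (a local min of the x-part); y converges to -2. The iterate converges to (3, -2).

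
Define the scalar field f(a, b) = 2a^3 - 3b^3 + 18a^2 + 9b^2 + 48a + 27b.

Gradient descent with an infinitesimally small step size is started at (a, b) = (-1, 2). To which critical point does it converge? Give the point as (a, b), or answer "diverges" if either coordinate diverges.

(-2, -1)

f is separable, so gradient descent decouples: a follows -∂f/∂a, b follows -∂f/∂b.
∂f/∂a = 6(a + 2)(a + 4); at a=-1 this is 18, so a decreases.
∂f/∂b = -9(b - 3)(b + 1); at b=2 this is 27, so b decreases.
a converges to its nearest critical value -2 (a local min of the a-part); b converges to -1. The iterate converges to (-2, -1).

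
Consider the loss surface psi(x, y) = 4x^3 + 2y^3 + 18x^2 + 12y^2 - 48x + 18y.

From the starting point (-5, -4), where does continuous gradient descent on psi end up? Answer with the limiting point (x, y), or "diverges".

psi is separable, so gradient descent decouples: x follows -∂psi/∂x, y follows -∂psi/∂y.
∂psi/∂x = 12(x - 1)(x + 4); at x=-5 this is 72, so x decreases.
∂psi/∂y = 6(y + 1)(y + 3); at y=-4 this is 18, so y decreases.
The x-coordinate has no critical point in that direction and runs off to infinity.

diverges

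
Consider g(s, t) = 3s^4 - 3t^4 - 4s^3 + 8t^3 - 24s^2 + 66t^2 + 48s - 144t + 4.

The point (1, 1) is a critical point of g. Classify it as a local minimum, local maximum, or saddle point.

saddle point

The mixed partial ∂²g/∂s∂t is 0, so the Hessian at any point is diag(g_ss, g_tt) = diag(12(3s^2 - 2s - 4), 12(-3t^2 + 4t + 11)).
At (1, 1): H = diag(-36, 144).
The eigenvalues have opposite signs, so H is indefinite: a saddle point.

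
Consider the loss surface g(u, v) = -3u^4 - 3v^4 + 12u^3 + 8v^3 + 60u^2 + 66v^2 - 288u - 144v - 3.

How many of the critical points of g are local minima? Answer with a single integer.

g separates as a function of u plus a function of v, so ∇g=0 decouples.
∂g/∂u = -12(u - 4)(u - 2)(u + 3) = 0 at u ∈ {-3, 2, 4}; ∂g/∂v = -12(v - 4)(v - 1)(v + 3) = 0 at v ∈ {-3, 1, 4}.
The Hessian is diagonal: diag(g_uu, g_vv). Second derivatives: g_uu(-3)=-420, g_uu(2)=120, g_uu(4)=-168; g_vv(-3)=-336, g_vv(1)=144, g_vv(4)=-252.
Local minima occur where both diagonal entries positive: (2, 1). Count: 1.

1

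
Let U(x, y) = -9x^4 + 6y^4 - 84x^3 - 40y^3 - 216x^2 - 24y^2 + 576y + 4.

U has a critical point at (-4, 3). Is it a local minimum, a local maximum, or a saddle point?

local maximum

The mixed partial ∂²U/∂x∂y is 0, so the Hessian at any point is diag(U_xx, U_yy) = diag(-36(3x^2 + 14x + 12), 24(3y^2 - 10y - 2)).
At (-4, 3): H = diag(-144, -120).
Both eigenvalues are negative, so H is negative definite: a local maximum.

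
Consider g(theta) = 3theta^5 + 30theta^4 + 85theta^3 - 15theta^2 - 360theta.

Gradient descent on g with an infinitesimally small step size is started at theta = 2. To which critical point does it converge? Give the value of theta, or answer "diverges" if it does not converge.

g'(theta) = 15(theta - 1)(theta + 2)(theta + 3)(theta + 4), so g'(2) = 1800.
Gradient descent moves in the -g' direction, i.e. theta is decreasing.
The nearest critical point in that direction is theta = 1, where g'' = 900 > 0 (a local minimum). The iterate converges there.

1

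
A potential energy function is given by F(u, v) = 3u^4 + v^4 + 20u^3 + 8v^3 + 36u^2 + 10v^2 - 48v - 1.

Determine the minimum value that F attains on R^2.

F(u,v) separates as P(u) + Q(v) − 1, so its minimum is min P + min Q − 1.
P'(u) = 12u(u + 2)(u + 3) vanishes at u ∈ {-3, -2, 0}; Q'(v) = 4(v - 1)(v + 3)(v + 4) vanishes at v ∈ {-4, -3, 1}.
Local minima of P (where P''>0): P(-3)=27, P(0)=0. Local minima of Q: Q(-4)=96, Q(1)=-29.
So the global minimum of F is P(0) + Q(1) − 1 = 0 − 29 − 1 = -30, attained at (0, 1).

-30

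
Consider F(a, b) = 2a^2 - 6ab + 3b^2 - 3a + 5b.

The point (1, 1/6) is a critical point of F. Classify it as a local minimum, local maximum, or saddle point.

saddle point

The Hessian of F is constant: H = [[4, -6], [-6, 6]].
det(H) = 4·6 − (-6)² = -12.
Since det(H) < 0, H is indefinite and the critical point is a saddle point.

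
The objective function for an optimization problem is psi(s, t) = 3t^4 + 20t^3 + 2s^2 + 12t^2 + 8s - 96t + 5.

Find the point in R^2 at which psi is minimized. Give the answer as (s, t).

(-2, 1)

psi(s,t) separates as P(s) + Q(t) + 5, so its minimum is min P + min Q + 5.
P'(s) = 4s + 8 vanishes at s ∈ {-2}; Q'(t) = 12(t - 1)(t + 2)(t + 4) vanishes at t ∈ {-4, -2, 1}.
Local minima of P (where P''>0): P(-2)=-8. Local minima of Q: Q(-4)=64, Q(1)=-61.
So the global minimum of psi is P(-2) + Q(1) + 5 = -8 − 61 + 5 = -64, attained at (-2, 1).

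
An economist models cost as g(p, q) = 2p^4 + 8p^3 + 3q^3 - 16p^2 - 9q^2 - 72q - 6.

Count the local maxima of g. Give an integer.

g separates as a function of p plus a function of q, so ∇g=0 decouples.
∂g/∂p = 8p(p - 1)(p + 4) = 0 at p ∈ {-4, 0, 1}; ∂g/∂q = 9(q - 4)(q + 2) = 0 at q ∈ {-2, 4}.
The Hessian is diagonal: diag(g_pp, g_qq). Second derivatives: g_pp(-4)=160, g_pp(0)=-32, g_pp(1)=40; g_qq(-2)=-54, g_qq(4)=54.
Local maxima occur where both diagonal entries negative: (0, -2). Count: 1.

1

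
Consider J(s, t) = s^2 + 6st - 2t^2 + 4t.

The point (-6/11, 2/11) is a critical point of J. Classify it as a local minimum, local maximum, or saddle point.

The Hessian of J is constant: H = [[2, 6], [6, -4]].
det(H) = 2·(-4) − 6² = -44.
Since det(H) < 0, H is indefinite and the critical point is a saddle point.

saddle point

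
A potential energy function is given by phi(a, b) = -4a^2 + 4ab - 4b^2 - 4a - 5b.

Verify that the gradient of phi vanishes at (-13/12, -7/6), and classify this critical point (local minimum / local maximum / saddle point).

local maximum

∇phi = (-8a + 4b - 4, 4a - 8b - 5); substituting (-13/12, -7/6) gives ∇phi = (0, 0), so (-13/12, -7/6) is indeed a critical point.
The Hessian of phi is constant: H = [[-8, 4], [4, -8]].
det(H) = (-8)·(-8) − 4² = 48.
det(H) > 0 and tr(H) = -16 < 0, so H is negative definite and the point is a local maximum.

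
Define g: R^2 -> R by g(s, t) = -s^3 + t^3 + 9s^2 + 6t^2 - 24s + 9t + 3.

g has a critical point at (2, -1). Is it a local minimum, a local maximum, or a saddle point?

The mixed partial ∂²g/∂s∂t is 0, so the Hessian at any point is diag(g_ss, g_tt) = diag(6(-s + 3), 6(t + 2)).
At (2, -1): H = diag(6, 6).
Both eigenvalues are positive, so H is positive definite: a local minimum.

local minimum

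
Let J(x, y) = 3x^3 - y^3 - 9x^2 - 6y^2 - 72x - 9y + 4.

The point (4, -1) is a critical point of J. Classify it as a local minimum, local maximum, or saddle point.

The mixed partial ∂²J/∂x∂y is 0, so the Hessian at any point is diag(J_xx, J_yy) = diag(18(x - 1), -6(y + 2)).
At (4, -1): H = diag(54, -6).
The eigenvalues have opposite signs, so H is indefinite: a saddle point.

saddle point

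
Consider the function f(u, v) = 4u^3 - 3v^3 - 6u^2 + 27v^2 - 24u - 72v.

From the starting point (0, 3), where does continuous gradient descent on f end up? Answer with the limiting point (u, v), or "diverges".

(2, 2)

f is separable, so gradient descent decouples: u follows -∂f/∂u, v follows -∂f/∂v.
∂f/∂u = 12(u - 2)(u + 1); at u=0 this is -24, so u increases.
∂f/∂v = -9(v - 4)(v - 2); at v=3 this is 9, so v decreases.
u converges to its nearest critical value 2 (a local min of the u-part); v converges to 2. The iterate converges to (2, 2).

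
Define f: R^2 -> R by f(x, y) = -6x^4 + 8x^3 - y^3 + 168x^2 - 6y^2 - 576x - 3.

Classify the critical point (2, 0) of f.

The mixed partial ∂²f/∂x∂y is 0, so the Hessian at any point is diag(f_xx, f_yy) = diag(24(-3x^2 + 2x + 14), -6(y + 2)).
At (2, 0): H = diag(144, -12).
The eigenvalues have opposite signs, so H is indefinite: a saddle point.

saddle point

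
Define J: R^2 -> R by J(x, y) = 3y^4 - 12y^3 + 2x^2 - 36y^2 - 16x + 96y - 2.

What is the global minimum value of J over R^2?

J(x,y) separates as P(x) + Q(y) − 2, so its minimum is min P + min Q − 2.
P'(x) = 4x - 16 vanishes at x ∈ {4}; Q'(y) = 12(y - 4)(y - 1)(y + 2) vanishes at y ∈ {-2, 1, 4}.
Local minima of P (where P''>0): P(4)=-32. Local minima of Q: Q(-2)=-192, Q(4)=-192.
So the global minimum of J is P(4) + Q(-2) − 2 = -32 − 192 − 2 = -226, attained at (4, -2).

-226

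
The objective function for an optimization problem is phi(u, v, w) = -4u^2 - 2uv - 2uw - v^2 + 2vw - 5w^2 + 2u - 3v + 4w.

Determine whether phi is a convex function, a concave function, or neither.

concave

phi is quadratic, so its Hessian is the constant matrix H = [[-8, -2, -2], [-2, -2, 2], [-2, 2, -10]].
Leading principal minors: -8, 12, -64.
Signs alternate −, +, − ⇒ H ≺ 0 ⇒ concave.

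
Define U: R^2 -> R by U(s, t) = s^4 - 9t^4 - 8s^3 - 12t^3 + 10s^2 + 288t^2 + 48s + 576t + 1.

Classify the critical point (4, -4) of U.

The mixed partial ∂²U/∂s∂t is 0, so the Hessian at any point is diag(U_ss, U_tt) = diag(4(3s^2 - 12s + 5), 36(-3t^2 - 2t + 16)).
At (4, -4): H = diag(20, -864).
The eigenvalues have opposite signs, so H is indefinite: a saddle point.

saddle point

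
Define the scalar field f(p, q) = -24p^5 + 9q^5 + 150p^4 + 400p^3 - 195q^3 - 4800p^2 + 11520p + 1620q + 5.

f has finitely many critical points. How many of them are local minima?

f separates as a function of p plus a function of q, so ∇f=0 decouples.
∂f/∂p = -120(p - 4)(p - 3)(p - 2)(p + 4) = 0 at p ∈ {-4, 2, 3, 4}; ∂f/∂q = 45(q - 3)(q - 2)(q + 2)(q + 3) = 0 at q ∈ {-3, -2, 2, 3}.
The Hessian is diagonal: diag(f_pp, f_qq). Second derivatives: f_pp(-4)=40320, f_pp(2)=-1440, f_pp(3)=840, f_pp(4)=-1920; f_qq(-3)=-1350, f_qq(-2)=900, f_qq(2)=-900, f_qq(3)=1350.
Local minima occur where both diagonal entries positive: (-4, -2), (-4, 3), (3, -2), (3, 3). Count: 4.

4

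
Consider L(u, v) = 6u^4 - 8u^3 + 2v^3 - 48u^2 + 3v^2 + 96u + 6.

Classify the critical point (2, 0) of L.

local minimum

The mixed partial ∂²L/∂u∂v is 0, so the Hessian at any point is diag(L_uu, L_vv) = diag(24(3u^2 - 2u - 4), 6(2v + 1)).
At (2, 0): H = diag(96, 6).
Both eigenvalues are positive, so H is positive definite: a local minimum.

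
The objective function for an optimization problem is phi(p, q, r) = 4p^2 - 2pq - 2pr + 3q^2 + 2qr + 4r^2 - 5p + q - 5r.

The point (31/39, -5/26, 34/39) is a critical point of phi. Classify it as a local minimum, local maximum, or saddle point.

local minimum

The Hessian is constant: H = [[8, -2, -2], [-2, 6, 2], [-2, 2, 8]].
Leading principal minors: Δ₁ = 8, Δ₂ = 44, Δ₃ = 312.
All leading minors are positive, so H is positive definite: a local minimum.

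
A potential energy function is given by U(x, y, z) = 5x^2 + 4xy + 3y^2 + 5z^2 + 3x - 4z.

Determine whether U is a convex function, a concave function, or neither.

U is quadratic, so its Hessian is the constant matrix H = [[10, 4, 0], [4, 6, 0], [0, 0, 10]].
Leading principal minors: 10, 44, 440.
All positive ⇒ H ≻ 0 ⇒ convex.

convex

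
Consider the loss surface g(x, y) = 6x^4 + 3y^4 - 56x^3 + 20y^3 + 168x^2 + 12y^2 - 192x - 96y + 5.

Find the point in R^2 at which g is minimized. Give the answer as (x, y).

(4, 1)

g(x,y) separates as P(x) + Q(y) + 5, so its minimum is min P + min Q + 5.
P'(x) = 24(x - 4)(x - 2)(x - 1) vanishes at x ∈ {1, 2, 4}; Q'(y) = 12(y - 1)(y + 2)(y + 4) vanishes at y ∈ {-4, -2, 1}.
Local minima of P (where P''>0): P(1)=-74, P(4)=-128. Local minima of Q: Q(-4)=64, Q(1)=-61.
So the global minimum of g is P(4) + Q(1) + 5 = -128 − 61 + 5 = -184, attained at (4, 1).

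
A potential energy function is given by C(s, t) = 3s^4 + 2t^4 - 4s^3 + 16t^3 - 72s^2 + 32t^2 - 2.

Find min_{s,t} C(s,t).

C(s,t) separates as P(s) + Q(t) − 2, so its minimum is min P + min Q − 2.
P'(s) = 12s(s - 4)(s + 3) vanishes at s ∈ {-3, 0, 4}; Q'(t) = 8t(t + 2)(t + 4) vanishes at t ∈ {-4, -2, 0}.
Local minima of P (where P''>0): P(-3)=-297, P(4)=-640. Local minima of Q: Q(-4)=0, Q(0)=0.
So the global minimum of C is P(4) + Q(-4) − 2 = -640 + 0 − 2 = -642, attained at (4, -4).

-642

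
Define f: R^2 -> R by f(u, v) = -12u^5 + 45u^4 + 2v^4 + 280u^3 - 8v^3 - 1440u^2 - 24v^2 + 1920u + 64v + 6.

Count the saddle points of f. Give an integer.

6

f separates as a function of u plus a function of v, so ∇f=0 decouples.
∂f/∂u = -60(u - 4)(u - 2)(u - 1)(u + 4) = 0 at u ∈ {-4, 1, 2, 4}; ∂f/∂v = 8(v - 4)(v - 1)(v + 2) = 0 at v ∈ {-2, 1, 4}.
The Hessian is diagonal: diag(f_uu, f_vv). Second derivatives: f_uu(-4)=14400, f_uu(1)=-900, f_uu(2)=720, f_uu(4)=-2880; f_vv(-2)=144, f_vv(1)=-72, f_vv(4)=144.
Saddle points occur where the two diagonal entries have opposite signs: (-4, 1), (1, -2), (1, 4), (2, 1), (4, -2), (4, 4). Count: 6.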